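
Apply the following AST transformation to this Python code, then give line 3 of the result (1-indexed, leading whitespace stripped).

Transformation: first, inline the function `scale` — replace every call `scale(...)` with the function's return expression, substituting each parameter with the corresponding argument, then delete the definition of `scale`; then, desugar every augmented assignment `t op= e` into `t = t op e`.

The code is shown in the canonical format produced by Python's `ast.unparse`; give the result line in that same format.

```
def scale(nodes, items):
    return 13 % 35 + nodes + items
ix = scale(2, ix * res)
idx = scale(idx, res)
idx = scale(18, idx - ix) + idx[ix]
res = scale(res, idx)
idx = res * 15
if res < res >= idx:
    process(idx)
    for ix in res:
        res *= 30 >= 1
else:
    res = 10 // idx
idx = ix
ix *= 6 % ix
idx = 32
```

Transformed code:
ix = 13 % 35 + 2 + ix * res
idx = 13 % 35 + idx + res
idx = 13 % 35 + 18 + (idx - ix) + idx[ix]
res = 13 % 35 + res + idx
idx = res * 15
if res < res >= idx:
    process(idx)
    for ix in res:
        res = res * (30 >= 1)
else:
    res = 10 // idx
idx = ix
ix = ix * (6 % ix)
idx = 32

idx = 13 % 35 + 18 + (idx - ix) + idx[ix]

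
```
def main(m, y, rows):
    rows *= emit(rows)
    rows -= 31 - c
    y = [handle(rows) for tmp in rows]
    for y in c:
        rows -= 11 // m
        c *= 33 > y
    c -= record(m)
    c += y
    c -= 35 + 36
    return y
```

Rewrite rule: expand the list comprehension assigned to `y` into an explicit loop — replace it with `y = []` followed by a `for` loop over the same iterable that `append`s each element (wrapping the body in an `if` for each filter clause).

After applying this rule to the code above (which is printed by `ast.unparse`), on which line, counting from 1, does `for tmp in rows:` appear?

Transformed code:
def main(m, y, rows):
    rows *= emit(rows)
    rows -= 31 - c
    y = []
    for tmp in rows:
        y.append(handle(rows))
    for y in c:
        rows -= 11 // m
        c *= 33 > y
    c -= record(m)
    c += y
    c -= 35 + 36
    return y

5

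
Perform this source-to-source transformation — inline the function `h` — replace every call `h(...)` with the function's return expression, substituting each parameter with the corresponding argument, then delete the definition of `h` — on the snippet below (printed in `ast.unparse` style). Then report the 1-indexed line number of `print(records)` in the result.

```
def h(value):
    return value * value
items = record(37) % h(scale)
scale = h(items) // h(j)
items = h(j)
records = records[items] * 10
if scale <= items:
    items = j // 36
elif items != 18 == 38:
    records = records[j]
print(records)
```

9

Transformed code:
items = record(37) % (scale * scale)
scale = items * items // (j * j)
items = j * j
records = records[items] * 10
if scale <= items:
    items = j // 36
elif items != 18 == 38:
    records = records[j]
print(records)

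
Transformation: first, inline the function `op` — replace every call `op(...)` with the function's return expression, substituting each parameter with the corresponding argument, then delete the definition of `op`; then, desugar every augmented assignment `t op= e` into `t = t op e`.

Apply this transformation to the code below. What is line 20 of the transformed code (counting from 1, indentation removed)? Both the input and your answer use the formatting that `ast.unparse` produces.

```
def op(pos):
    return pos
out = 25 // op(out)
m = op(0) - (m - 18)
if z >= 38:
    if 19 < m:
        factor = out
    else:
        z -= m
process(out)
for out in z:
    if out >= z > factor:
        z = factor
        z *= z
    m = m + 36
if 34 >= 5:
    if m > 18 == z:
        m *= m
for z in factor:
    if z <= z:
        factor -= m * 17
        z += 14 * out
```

Transformed code:
out = 25 // out
m = 0 - (m - 18)
if z >= 38:
    if 19 < m:
        factor = out
    else:
        z = z - m
process(out)
for out in z:
    if out >= z > factor:
        z = factor
        z = z * z
    m = m + 36
if 34 >= 5:
    if m > 18 == z:
        m = m * m
for z in factor:
    if z <= z:
        factor = factor - m * 17
        z = z + 14 * out

z = z + 14 * out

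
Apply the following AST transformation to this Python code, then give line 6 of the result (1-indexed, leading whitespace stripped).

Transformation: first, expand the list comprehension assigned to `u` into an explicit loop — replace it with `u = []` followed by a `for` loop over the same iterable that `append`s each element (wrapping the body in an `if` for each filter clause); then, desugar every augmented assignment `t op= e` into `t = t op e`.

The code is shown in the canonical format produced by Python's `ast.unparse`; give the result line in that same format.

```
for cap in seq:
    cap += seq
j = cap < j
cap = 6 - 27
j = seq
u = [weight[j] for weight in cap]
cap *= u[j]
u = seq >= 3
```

Transformed code:
for cap in seq:
    cap = cap + seq
j = cap < j
cap = 6 - 27
j = seq
u = []
for weight in cap:
    u.append(weight[j])
cap = cap * u[j]
u = seq >= 3

u = []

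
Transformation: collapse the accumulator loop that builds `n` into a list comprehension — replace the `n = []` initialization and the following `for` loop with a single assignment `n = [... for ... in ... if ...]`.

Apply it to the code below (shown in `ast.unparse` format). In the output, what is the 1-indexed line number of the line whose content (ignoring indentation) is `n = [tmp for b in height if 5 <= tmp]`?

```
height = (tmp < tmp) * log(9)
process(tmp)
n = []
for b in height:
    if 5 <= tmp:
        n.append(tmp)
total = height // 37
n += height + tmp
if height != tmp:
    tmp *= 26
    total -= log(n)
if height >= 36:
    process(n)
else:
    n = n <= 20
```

Transformed code:
height = (tmp < tmp) * log(9)
process(tmp)
n = [tmp for b in height if 5 <= tmp]
total = height // 37
n += height + tmp
if height != tmp:
    tmp *= 26
    total -= log(n)
if height >= 36:
    process(n)
else:
    n = n <= 20

3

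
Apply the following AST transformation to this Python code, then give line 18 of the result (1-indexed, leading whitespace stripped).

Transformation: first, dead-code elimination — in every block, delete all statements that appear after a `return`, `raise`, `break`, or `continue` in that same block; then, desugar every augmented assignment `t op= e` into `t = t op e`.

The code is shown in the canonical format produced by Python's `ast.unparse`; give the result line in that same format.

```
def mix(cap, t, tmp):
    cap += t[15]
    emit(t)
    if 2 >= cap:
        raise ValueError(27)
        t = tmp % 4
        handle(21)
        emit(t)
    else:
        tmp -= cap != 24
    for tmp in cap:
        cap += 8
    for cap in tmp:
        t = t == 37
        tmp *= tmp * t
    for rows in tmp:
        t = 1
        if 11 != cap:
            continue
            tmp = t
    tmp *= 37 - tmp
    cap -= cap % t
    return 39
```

Transformed code:
def mix(cap, t, tmp):
    cap = cap + t[15]
    emit(t)
    if 2 >= cap:
        raise ValueError(27)
    else:
        tmp = tmp - (cap != 24)
    for tmp in cap:
        cap = cap + 8
    for cap in tmp:
        t = t == 37
        tmp = tmp * (tmp * t)
    for rows in tmp:
        t = 1
        if 11 != cap:
            continue
    tmp = tmp * (37 - tmp)
    cap = cap - cap % t
    return 39

cap = cap - cap % t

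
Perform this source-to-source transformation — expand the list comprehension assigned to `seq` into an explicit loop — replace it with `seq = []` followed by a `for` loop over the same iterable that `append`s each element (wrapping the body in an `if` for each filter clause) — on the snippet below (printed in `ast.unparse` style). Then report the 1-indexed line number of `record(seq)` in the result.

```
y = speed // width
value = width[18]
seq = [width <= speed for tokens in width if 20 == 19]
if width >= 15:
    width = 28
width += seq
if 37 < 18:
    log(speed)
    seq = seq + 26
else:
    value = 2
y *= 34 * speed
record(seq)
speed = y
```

16

Transformed code:
y = speed // width
value = width[18]
seq = []
for tokens in width:
    if 20 == 19:
        seq.append(width <= speed)
if width >= 15:
    width = 28
width += seq
if 37 < 18:
    log(speed)
    seq = seq + 26
else:
    value = 2
y *= 34 * speed
record(seq)
speed = y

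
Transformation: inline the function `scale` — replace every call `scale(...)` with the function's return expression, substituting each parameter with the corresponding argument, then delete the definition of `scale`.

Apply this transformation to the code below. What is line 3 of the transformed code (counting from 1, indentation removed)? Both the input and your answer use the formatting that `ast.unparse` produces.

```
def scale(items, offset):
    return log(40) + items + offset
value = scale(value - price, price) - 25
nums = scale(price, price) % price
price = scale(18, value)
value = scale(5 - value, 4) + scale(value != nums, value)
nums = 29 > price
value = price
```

Transformed code:
value = log(40) + (value - price) + price - 25
nums = (log(40) + price + price) % price
price = log(40) + 18 + value
value = log(40) + (5 - value) + 4 + (log(40) + (value != nums) + value)
nums = 29 > price
value = price

price = log(40) + 18 + value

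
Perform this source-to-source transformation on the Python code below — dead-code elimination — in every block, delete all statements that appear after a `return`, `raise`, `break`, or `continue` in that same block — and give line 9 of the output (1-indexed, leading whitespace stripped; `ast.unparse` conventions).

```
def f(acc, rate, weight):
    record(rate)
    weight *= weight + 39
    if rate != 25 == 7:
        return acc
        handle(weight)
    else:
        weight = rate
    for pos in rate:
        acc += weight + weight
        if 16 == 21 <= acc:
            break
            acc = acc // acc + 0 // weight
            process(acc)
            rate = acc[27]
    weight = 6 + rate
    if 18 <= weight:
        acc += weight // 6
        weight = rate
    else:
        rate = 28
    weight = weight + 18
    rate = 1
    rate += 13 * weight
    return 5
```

Transformed code:
def f(acc, rate, weight):
    record(rate)
    weight *= weight + 39
    if rate != 25 == 7:
        return acc
    else:
        weight = rate
    for pos in rate:
        acc += weight + weight
        if 16 == 21 <= acc:
            break
    weight = 6 + rate
    if 18 <= weight:
        acc += weight // 6
        weight = rate
    else:
        rate = 28
    weight = weight + 18
    rate = 1
    rate += 13 * weight
    return 5

acc += weight + weight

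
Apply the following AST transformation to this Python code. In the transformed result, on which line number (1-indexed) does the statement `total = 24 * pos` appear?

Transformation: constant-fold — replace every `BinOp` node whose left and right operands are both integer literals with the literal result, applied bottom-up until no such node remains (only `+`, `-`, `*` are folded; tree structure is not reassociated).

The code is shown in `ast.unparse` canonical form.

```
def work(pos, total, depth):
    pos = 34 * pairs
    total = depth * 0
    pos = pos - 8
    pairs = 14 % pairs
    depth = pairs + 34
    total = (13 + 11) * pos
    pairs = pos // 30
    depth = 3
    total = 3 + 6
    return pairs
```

Transformed code:
def work(pos, total, depth):
    pos = 34 * pairs
    total = depth * 0
    pos = pos - 8
    pairs = 14 % pairs
    depth = pairs + 34
    total = 24 * pos
    pairs = pos // 30
    depth = 3
    total = 9
    return pairs

7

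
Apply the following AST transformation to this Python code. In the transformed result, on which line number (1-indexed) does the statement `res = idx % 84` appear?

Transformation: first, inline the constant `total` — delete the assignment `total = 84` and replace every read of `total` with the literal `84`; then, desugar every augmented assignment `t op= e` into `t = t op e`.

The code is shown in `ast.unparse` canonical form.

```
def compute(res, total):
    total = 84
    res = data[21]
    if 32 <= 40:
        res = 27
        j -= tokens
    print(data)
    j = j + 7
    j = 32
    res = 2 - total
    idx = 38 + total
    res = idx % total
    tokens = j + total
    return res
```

Transformed code:
def compute(res, total):
    res = data[21]
    if 32 <= 40:
        res = 27
        j = j - tokens
    print(data)
    j = j + 7
    j = 32
    res = 2 - 84
    idx = 38 + 84
    res = idx % 84
    tokens = j + 84
    return res

11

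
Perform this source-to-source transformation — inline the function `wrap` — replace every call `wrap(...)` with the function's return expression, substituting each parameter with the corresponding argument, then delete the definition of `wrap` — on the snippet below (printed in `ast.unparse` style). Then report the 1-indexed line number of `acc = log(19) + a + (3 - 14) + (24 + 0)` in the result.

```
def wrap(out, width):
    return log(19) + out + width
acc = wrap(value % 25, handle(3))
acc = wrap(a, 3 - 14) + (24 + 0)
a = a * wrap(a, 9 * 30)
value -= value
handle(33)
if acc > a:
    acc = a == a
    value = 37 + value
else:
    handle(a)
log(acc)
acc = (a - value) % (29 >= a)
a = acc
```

Transformed code:
acc = log(19) + value % 25 + handle(3)
acc = log(19) + a + (3 - 14) + (24 + 0)
a = a * (log(19) + a + 9 * 30)
value -= value
handle(33)
if acc > a:
    acc = a == a
    value = 37 + value
else:
    handle(a)
log(acc)
acc = (a - value) % (29 >= a)
a = acc

2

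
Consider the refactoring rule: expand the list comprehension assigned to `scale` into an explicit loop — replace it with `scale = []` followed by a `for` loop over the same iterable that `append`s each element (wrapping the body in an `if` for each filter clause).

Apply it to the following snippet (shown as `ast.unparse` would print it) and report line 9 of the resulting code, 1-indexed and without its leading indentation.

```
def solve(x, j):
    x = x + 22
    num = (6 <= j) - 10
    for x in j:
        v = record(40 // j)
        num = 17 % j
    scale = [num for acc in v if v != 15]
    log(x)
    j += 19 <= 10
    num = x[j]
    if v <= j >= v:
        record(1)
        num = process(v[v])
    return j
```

Transformed code:
def solve(x, j):
    x = x + 22
    num = (6 <= j) - 10
    for x in j:
        v = record(40 // j)
        num = 17 % j
    scale = []
    for acc in v:
        if v != 15:
            scale.append(num)
    log(x)
    j += 19 <= 10
    num = x[j]
    if v <= j >= v:
        record(1)
        num = process(v[v])
    return j

if v != 15:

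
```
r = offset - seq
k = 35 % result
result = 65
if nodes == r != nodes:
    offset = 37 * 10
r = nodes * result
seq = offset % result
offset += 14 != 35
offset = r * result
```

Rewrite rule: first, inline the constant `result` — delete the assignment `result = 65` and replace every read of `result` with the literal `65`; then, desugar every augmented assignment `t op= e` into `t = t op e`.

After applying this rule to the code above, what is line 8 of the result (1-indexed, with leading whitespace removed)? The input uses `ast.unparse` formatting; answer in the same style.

Transformed code:
r = offset - seq
k = 35 % 65
if nodes == r != nodes:
    offset = 37 * 10
r = nodes * 65
seq = offset % 65
offset = offset + (14 != 35)
offset = r * 65

offset = r * 65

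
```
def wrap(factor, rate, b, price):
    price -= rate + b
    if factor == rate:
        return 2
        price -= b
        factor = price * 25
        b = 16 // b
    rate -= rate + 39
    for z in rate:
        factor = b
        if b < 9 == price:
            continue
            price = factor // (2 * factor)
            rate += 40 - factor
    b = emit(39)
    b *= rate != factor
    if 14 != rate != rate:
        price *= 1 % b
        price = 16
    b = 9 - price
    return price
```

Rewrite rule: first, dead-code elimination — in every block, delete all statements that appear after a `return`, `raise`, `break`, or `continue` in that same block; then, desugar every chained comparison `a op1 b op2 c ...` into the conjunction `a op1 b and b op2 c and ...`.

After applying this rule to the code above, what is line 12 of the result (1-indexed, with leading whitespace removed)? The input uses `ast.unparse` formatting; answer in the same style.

Transformed code:
def wrap(factor, rate, b, price):
    price -= rate + b
    if factor == rate:
        return 2
    rate -= rate + 39
    for z in rate:
        factor = b
        if b < 9 and 9 == price:
            continue
    b = emit(39)
    b *= rate != factor
    if 14 != rate and rate != rate:
        price *= 1 % b
        price = 16
    b = 9 - price
    return price

if 14 != rate and rate != rate:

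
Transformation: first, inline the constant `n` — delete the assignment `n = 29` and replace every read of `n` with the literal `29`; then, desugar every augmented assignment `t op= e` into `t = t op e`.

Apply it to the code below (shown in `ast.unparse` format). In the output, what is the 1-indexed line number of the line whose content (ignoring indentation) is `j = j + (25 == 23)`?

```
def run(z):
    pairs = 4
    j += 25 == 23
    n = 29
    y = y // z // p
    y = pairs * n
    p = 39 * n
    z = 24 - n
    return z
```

3

Transformed code:
def run(z):
    pairs = 4
    j = j + (25 == 23)
    y = y // z // p
    y = pairs * 29
    p = 39 * 29
    z = 24 - 29
    return z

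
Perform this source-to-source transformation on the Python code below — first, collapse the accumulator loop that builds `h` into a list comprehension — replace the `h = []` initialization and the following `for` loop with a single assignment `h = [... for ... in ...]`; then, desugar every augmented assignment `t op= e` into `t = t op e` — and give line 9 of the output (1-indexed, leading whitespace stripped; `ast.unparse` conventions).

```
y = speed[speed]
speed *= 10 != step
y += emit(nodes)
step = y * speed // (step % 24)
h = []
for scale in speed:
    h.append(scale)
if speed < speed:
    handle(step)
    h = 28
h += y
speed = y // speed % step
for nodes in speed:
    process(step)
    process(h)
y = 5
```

h = h + y

Transformed code:
y = speed[speed]
speed = speed * (10 != step)
y = y + emit(nodes)
step = y * speed // (step % 24)
h = [scale for scale in speed]
if speed < speed:
    handle(step)
    h = 28
h = h + y
speed = y // speed % step
for nodes in speed:
    process(step)
    process(h)
y = 5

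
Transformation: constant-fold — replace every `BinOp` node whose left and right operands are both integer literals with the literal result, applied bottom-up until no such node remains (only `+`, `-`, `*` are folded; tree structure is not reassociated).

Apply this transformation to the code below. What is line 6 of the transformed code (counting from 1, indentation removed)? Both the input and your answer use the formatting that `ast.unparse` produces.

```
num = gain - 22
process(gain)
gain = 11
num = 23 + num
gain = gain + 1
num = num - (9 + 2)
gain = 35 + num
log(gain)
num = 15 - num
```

Transformed code:
num = gain - 22
process(gain)
gain = 11
num = 23 + num
gain = gain + 1
num = num - 11
gain = 35 + num
log(gain)
num = 15 - num

num = num - 11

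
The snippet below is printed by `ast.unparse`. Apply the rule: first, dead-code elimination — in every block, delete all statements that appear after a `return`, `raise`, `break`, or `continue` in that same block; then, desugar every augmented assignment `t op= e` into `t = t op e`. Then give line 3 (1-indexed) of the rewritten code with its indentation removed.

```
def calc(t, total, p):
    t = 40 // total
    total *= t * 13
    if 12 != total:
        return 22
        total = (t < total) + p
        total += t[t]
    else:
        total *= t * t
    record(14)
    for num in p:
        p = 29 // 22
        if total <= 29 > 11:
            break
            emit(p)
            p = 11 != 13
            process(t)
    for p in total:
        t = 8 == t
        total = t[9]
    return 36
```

total = total * (t * 13)

Transformed code:
def calc(t, total, p):
    t = 40 // total
    total = total * (t * 13)
    if 12 != total:
        return 22
    else:
        total = total * (t * t)
    record(14)
    for num in p:
        p = 29 // 22
        if total <= 29 > 11:
            break
    for p in total:
        t = 8 == t
        total = t[9]
    return 36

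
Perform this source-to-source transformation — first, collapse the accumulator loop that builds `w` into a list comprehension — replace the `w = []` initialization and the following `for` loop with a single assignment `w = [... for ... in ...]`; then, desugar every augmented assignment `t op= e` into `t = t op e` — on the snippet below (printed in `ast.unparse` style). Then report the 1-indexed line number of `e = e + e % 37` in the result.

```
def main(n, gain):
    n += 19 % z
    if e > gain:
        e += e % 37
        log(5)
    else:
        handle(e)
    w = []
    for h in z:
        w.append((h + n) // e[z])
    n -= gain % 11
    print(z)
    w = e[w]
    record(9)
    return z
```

4

Transformed code:
def main(n, gain):
    n = n + 19 % z
    if e > gain:
        e = e + e % 37
        log(5)
    else:
        handle(e)
    w = [(h + n) // e[z] for h in z]
    n = n - gain % 11
    print(z)
    w = e[w]
    record(9)
    return z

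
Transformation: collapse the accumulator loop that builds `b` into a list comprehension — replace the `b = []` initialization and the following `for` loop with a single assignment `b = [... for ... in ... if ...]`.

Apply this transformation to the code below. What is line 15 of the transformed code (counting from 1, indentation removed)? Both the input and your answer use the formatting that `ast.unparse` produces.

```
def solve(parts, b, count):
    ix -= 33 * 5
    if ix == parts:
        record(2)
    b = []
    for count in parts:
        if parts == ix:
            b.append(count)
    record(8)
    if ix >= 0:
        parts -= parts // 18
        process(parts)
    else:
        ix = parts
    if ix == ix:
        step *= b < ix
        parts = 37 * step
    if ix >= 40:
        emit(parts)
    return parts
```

Transformed code:
def solve(parts, b, count):
    ix -= 33 * 5
    if ix == parts:
        record(2)
    b = [count for count in parts if parts == ix]
    record(8)
    if ix >= 0:
        parts -= parts // 18
        process(parts)
    else:
        ix = parts
    if ix == ix:
        step *= b < ix
        parts = 37 * step
    if ix >= 40:
        emit(parts)
    return parts

if ix >= 40:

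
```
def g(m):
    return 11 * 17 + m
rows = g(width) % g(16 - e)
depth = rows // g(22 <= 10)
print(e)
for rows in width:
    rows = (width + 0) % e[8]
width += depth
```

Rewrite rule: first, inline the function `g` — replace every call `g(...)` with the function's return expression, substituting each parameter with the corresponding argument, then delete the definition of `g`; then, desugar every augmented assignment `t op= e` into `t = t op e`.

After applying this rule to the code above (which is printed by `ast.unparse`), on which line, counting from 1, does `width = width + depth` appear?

Transformed code:
rows = (11 * 17 + width) % (11 * 17 + (16 - e))
depth = rows // (11 * 17 + (22 <= 10))
print(e)
for rows in width:
    rows = (width + 0) % e[8]
width = width + depth

6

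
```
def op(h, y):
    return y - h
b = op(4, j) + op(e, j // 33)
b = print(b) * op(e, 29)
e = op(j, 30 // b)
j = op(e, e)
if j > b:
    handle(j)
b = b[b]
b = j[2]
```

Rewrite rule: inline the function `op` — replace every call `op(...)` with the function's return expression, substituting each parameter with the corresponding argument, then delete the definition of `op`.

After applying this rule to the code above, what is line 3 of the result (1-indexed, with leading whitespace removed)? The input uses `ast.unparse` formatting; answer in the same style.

e = 30 // b - j

Transformed code:
b = j - 4 + (j // 33 - e)
b = print(b) * (29 - e)
e = 30 // b - j
j = e - e
if j > b:
    handle(j)
b = b[b]
b = j[2]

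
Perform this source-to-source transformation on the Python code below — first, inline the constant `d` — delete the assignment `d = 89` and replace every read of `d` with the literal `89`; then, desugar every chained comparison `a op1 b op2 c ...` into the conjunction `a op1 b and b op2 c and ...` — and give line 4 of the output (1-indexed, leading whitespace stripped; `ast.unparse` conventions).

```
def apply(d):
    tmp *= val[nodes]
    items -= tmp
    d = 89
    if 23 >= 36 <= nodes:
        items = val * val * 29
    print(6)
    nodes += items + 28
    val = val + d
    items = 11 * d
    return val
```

if 23 >= 36 and 36 <= nodes:

Transformed code:
def apply(d):
    tmp *= val[nodes]
    items -= tmp
    if 23 >= 36 and 36 <= nodes:
        items = val * val * 29
    print(6)
    nodes += items + 28
    val = val + 89
    items = 11 * 89
    return val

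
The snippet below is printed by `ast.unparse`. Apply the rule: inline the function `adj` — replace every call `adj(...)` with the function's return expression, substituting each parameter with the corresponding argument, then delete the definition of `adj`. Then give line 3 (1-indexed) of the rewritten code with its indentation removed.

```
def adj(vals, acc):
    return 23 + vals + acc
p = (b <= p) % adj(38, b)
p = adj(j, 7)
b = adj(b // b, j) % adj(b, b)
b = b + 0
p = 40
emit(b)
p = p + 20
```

Transformed code:
p = (b <= p) % (23 + 38 + b)
p = 23 + j + 7
b = (23 + b // b + j) % (23 + b + b)
b = b + 0
p = 40
emit(b)
p = p + 20

b = (23 + b // b + j) % (23 + b + b)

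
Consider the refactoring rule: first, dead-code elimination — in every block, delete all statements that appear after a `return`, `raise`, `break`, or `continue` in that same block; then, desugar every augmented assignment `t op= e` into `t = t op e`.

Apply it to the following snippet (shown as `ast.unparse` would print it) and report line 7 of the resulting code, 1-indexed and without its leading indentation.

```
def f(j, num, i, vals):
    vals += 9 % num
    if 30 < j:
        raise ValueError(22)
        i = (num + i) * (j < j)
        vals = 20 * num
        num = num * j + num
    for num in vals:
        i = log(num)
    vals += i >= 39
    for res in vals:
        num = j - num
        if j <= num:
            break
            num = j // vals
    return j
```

Transformed code:
def f(j, num, i, vals):
    vals = vals + 9 % num
    if 30 < j:
        raise ValueError(22)
    for num in vals:
        i = log(num)
    vals = vals + (i >= 39)
    for res in vals:
        num = j - num
        if j <= num:
            break
    return j

vals = vals + (i >= 39)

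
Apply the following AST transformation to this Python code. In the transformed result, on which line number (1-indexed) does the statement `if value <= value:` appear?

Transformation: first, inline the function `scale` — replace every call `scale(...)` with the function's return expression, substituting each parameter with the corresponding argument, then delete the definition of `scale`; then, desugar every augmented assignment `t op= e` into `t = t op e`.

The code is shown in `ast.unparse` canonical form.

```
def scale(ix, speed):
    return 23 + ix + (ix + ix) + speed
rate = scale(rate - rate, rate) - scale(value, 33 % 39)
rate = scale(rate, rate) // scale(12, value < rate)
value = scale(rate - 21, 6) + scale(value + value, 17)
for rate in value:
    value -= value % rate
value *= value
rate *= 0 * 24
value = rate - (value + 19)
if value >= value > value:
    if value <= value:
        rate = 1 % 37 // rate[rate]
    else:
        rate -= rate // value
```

Transformed code:
rate = 23 + (rate - rate) + (rate - rate + (rate - rate)) + rate - (23 + value + (value + value) + 33 % 39)
rate = (23 + rate + (rate + rate) + rate) // (23 + 12 + (12 + 12) + (value < rate))
value = 23 + (rate - 21) + (rate - 21 + (rate - 21)) + 6 + (23 + (value + value) + (value + value + (value + value)) + 17)
for rate in value:
    value = value - value % rate
value = value * value
rate = rate * (0 * 24)
value = rate - (value + 19)
if value >= value > value:
    if value <= value:
        rate = 1 % 37 // rate[rate]
    else:
        rate = rate - rate // value

10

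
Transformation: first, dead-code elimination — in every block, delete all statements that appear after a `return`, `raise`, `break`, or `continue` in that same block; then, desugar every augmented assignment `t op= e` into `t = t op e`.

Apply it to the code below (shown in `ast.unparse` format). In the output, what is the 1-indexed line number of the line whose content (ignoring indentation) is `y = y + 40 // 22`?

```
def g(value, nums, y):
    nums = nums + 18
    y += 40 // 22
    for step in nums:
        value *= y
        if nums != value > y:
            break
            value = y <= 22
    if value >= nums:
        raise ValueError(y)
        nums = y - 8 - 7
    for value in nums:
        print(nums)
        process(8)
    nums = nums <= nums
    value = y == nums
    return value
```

Transformed code:
def g(value, nums, y):
    nums = nums + 18
    y = y + 40 // 22
    for step in nums:
        value = value * y
        if nums != value > y:
            break
    if value >= nums:
        raise ValueError(y)
    for value in nums:
        print(nums)
        process(8)
    nums = nums <= nums
    value = y == nums
    return value

3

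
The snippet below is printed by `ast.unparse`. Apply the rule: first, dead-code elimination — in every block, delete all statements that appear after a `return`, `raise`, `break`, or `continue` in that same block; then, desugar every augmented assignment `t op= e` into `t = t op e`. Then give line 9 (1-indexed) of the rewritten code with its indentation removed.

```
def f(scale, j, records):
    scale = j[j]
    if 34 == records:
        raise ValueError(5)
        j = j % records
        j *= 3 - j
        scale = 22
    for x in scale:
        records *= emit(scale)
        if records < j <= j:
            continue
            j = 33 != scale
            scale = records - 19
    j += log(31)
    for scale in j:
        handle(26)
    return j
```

j = j + log(31)

Transformed code:
def f(scale, j, records):
    scale = j[j]
    if 34 == records:
        raise ValueError(5)
    for x in scale:
        records = records * emit(scale)
        if records < j <= j:
            continue
    j = j + log(31)
    for scale in j:
        handle(26)
    return j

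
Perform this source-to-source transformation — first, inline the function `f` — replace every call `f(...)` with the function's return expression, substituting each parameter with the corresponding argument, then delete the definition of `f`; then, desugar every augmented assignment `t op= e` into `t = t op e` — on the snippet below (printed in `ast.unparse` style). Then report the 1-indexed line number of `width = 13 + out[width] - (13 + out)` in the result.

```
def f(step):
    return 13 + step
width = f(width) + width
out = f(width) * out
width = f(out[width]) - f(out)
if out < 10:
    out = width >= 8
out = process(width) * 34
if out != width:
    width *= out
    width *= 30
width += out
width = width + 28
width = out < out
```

3

Transformed code:
width = 13 + width + width
out = (13 + width) * out
width = 13 + out[width] - (13 + out)
if out < 10:
    out = width >= 8
out = process(width) * 34
if out != width:
    width = width * out
    width = width * 30
width = width + out
width = width + 28
width = out < out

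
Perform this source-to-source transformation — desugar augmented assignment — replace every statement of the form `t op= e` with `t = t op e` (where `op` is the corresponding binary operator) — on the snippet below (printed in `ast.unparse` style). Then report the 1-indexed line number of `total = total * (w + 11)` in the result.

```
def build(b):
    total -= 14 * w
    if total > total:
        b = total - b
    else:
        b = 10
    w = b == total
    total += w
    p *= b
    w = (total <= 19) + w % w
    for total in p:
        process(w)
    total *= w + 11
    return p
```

Transformed code:
def build(b):
    total = total - 14 * w
    if total > total:
        b = total - b
    else:
        b = 10
    w = b == total
    total = total + w
    p = p * b
    w = (total <= 19) + w % w
    for total in p:
        process(w)
    total = total * (w + 11)
    return p

13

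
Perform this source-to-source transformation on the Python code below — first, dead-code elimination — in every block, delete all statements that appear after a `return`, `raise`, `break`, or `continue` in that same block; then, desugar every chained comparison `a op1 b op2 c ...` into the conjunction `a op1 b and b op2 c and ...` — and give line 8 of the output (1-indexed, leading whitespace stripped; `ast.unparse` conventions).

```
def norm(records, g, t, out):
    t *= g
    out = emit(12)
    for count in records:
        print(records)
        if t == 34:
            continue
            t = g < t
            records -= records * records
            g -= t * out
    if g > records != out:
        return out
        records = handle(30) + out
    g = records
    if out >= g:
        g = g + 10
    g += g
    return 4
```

if g > records and records != out:

Transformed code:
def norm(records, g, t, out):
    t *= g
    out = emit(12)
    for count in records:
        print(records)
        if t == 34:
            continue
    if g > records and records != out:
        return out
    g = records
    if out >= g:
        g = g + 10
    g += g
    return 4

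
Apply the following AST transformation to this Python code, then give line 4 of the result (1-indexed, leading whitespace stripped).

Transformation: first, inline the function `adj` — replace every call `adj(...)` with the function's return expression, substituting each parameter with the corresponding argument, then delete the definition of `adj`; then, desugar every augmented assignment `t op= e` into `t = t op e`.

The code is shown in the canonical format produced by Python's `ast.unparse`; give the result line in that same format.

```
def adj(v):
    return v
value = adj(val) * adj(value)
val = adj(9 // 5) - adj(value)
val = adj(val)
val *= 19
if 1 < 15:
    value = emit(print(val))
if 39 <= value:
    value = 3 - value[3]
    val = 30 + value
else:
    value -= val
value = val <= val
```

val = val * 19

Transformed code:
value = val * value
val = 9 // 5 - value
val = val
val = val * 19
if 1 < 15:
    value = emit(print(val))
if 39 <= value:
    value = 3 - value[3]
    val = 30 + value
else:
    value = value - val
value = val <= val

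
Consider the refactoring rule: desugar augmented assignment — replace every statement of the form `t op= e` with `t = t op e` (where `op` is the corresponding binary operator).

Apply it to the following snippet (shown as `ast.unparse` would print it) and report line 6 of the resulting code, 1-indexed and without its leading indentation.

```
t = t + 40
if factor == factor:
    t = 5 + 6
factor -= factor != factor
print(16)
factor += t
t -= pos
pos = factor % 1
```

Transformed code:
t = t + 40
if factor == factor:
    t = 5 + 6
factor = factor - (factor != factor)
print(16)
factor = factor + t
t = t - pos
pos = factor % 1

factor = factor + t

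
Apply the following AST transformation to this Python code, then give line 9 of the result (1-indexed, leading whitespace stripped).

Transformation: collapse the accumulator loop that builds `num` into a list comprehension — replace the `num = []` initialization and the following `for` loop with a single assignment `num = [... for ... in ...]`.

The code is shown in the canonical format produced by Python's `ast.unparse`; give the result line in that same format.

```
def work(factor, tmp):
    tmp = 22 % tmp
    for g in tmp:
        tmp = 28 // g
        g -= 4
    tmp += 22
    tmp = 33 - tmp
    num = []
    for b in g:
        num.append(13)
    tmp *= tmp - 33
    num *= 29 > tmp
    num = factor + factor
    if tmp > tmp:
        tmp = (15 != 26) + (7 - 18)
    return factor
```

tmp *= tmp - 33

Transformed code:
def work(factor, tmp):
    tmp = 22 % tmp
    for g in tmp:
        tmp = 28 // g
        g -= 4
    tmp += 22
    tmp = 33 - tmp
    num = [13 for b in g]
    tmp *= tmp - 33
    num *= 29 > tmp
    num = factor + factor
    if tmp > tmp:
        tmp = (15 != 26) + (7 - 18)
    return factor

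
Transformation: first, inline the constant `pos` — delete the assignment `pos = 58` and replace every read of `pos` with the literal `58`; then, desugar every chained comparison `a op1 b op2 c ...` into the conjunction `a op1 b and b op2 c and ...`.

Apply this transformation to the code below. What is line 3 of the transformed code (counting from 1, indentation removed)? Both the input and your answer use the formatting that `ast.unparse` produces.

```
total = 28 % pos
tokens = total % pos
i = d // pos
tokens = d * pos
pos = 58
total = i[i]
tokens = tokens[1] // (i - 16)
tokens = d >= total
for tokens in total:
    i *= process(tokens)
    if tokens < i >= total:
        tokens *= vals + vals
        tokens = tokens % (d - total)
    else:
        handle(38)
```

Transformed code:
total = 28 % 58
tokens = total % 58
i = d // 58
tokens = d * 58
total = i[i]
tokens = tokens[1] // (i - 16)
tokens = d >= total
for tokens in total:
    i *= process(tokens)
    if tokens < i and i >= total:
        tokens *= vals + vals
        tokens = tokens % (d - total)
    else:
        handle(38)

i = d // 58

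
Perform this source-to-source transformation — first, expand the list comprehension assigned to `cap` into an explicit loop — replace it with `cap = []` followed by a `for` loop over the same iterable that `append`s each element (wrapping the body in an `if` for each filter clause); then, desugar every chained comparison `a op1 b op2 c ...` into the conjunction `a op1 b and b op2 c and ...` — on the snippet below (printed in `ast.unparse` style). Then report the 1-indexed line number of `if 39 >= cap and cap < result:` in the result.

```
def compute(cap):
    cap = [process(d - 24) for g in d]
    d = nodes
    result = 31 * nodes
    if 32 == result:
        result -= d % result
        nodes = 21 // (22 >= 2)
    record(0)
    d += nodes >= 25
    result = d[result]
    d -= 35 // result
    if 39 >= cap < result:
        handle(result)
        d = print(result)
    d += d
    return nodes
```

14

Transformed code:
def compute(cap):
    cap = []
    for g in d:
        cap.append(process(d - 24))
    d = nodes
    result = 31 * nodes
    if 32 == result:
        result -= d % result
        nodes = 21 // (22 >= 2)
    record(0)
    d += nodes >= 25
    result = d[result]
    d -= 35 // result
    if 39 >= cap and cap < result:
        handle(result)
        d = print(result)
    d += d
    return nodes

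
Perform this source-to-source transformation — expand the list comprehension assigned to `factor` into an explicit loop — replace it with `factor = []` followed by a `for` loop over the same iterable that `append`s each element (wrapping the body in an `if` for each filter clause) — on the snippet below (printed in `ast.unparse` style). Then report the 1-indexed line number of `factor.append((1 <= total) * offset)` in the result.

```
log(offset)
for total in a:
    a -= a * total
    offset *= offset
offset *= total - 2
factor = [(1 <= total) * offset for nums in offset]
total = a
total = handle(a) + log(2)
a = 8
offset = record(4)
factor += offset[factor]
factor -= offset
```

8

Transformed code:
log(offset)
for total in a:
    a -= a * total
    offset *= offset
offset *= total - 2
factor = []
for nums in offset:
    factor.append((1 <= total) * offset)
total = a
total = handle(a) + log(2)
a = 8
offset = record(4)
factor += offset[factor]
factor -= offset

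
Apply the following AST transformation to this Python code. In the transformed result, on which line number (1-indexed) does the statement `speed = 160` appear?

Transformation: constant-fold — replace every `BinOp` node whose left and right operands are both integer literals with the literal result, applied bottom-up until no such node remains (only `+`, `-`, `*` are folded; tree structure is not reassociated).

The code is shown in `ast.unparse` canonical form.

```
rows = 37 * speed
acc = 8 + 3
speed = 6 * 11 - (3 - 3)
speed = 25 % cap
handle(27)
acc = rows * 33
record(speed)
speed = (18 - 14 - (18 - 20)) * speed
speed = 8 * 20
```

Transformed code:
rows = 37 * speed
acc = 11
speed = 66
speed = 25 % cap
handle(27)
acc = rows * 33
record(speed)
speed = 6 * speed
speed = 160

9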